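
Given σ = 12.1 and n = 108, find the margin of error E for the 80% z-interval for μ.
Margin of error = 1.49

Margin of error = z* · σ/√n
= 1.282 · 12.1/√108
= 1.282 · 12.1/10.3923
= 1.49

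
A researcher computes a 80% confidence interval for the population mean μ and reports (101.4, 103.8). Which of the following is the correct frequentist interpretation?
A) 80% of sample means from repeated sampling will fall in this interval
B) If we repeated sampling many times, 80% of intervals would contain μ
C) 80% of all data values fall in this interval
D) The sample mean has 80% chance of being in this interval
B

A) Wrong — coverage applies to intervals containing μ, not to future x̄ values.
B) Correct — this is the frequentist long-run coverage interpretation.
C) Wrong — a CI is about the parameter μ, not individual data values.
D) Wrong — x̄ is observed and sits in the interval by construction.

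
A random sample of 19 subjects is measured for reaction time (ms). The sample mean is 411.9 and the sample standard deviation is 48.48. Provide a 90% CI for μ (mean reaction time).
(392.61, 431.19)

t-interval (σ unknown):
df = n - 1 = 18
t* = 1.734 for 90% confidence

Margin of error = t* · s/√n = 1.734 · 48.48/√19 = 19.29

CI: (392.61, 431.19)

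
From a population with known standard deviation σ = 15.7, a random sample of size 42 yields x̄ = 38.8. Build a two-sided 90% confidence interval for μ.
(34.81, 42.79)

z-interval (σ known):
z* = 1.645 for 90% confidence

Margin of error = z* · σ/√n = 1.645 · 15.7/√42 = 3.99

CI: (38.8 - 3.99, 38.8 + 3.99) = (34.81, 42.79)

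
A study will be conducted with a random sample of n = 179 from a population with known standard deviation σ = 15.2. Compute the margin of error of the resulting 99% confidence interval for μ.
Margin of error = 2.93

Margin of error = z* · σ/√n
= 2.576 · 15.2/√179
= 2.576 · 15.2/13.3791
= 2.93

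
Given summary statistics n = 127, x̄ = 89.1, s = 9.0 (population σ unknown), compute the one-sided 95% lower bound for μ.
μ ≥ 87.78

Lower bound (one-sided):
t* = 1.657 (one-sided for 95%)
Lower bound = x̄ - t* · s/√n = 89.1 - 1.657 · 9.0/√127 = 87.78

We are 95% confident that μ ≥ 87.78.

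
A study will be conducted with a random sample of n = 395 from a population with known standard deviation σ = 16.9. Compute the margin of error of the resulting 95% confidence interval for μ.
Margin of error = 1.67

Margin of error = z* · σ/√n
= 1.960 · 16.9/√395
= 1.960 · 16.9/19.8746
= 1.67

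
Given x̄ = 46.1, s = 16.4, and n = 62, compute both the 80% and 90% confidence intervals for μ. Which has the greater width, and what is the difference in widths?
90% CI is wider by 1.56

df = 61
80% CI: t* = 1.296, (43.40, 48.80), width = 2 · t* · s/√n = 5.40
90% CI: t* = 1.670, (42.62, 49.58), width = 2 · t* · s/√n = 6.96

The 90% CI is wider by 6.96 - 5.40 = 1.56.
Higher confidence requires a wider interval.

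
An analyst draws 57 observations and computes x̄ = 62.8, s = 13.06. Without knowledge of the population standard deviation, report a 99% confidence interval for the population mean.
(58.19, 67.41)

t-interval (σ unknown):
df = n - 1 = 56
t* = 2.667 for 99% confidence

Margin of error = t* · s/√n = 2.667 · 13.06/√57 = 4.61

CI: (58.19, 67.41)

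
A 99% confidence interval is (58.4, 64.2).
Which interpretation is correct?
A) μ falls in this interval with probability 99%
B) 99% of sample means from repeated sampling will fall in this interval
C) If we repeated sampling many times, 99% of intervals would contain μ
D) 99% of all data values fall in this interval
C

A) Wrong — μ is fixed; the randomness lives in the interval, not in μ.
B) Wrong — coverage applies to intervals containing μ, not to future x̄ values.
C) Correct — this is the frequentist long-run coverage interpretation.
D) Wrong — a CI is about the parameter μ, not individual data values.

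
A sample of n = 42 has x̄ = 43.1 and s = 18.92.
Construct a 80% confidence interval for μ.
(39.30, 46.90)

t-interval (σ unknown):
df = n - 1 = 41
t* = 1.303 for 80% confidence

Margin of error = t* · s/√n = 1.303 · 18.92/√42 = 3.80

CI: (39.30, 46.90)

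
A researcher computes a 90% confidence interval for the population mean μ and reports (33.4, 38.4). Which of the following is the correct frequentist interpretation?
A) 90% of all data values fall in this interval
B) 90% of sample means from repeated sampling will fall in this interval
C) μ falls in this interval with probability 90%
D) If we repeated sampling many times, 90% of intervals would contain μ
D

A) Wrong — a CI is about the parameter μ, not individual data values.
B) Wrong — coverage applies to intervals containing μ, not to future x̄ values.
C) Wrong — μ is fixed; the randomness lives in the interval, not in μ.
D) Correct — this is the frequentist long-run coverage interpretation.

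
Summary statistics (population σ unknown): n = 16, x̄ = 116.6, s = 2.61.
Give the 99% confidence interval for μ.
(114.68, 118.52)

t-interval (σ unknown):
df = n - 1 = 15
t* = 2.947 for 99% confidence

Margin of error = t* · s/√n = 2.947 · 2.61/√16 = 1.92

CI: (114.68, 118.52)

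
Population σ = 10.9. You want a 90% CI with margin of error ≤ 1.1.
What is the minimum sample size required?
n ≥ 266

For margin E ≤ 1.1:
n ≥ (z* · σ / E)²
n ≥ (1.645 · 10.9 / 1.1)²
n ≥ 265.70

Minimum n = 266 (rounding up)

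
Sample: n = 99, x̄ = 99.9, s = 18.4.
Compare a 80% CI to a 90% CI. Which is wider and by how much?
90% CI is wider by 1.37

df = 98
80% CI: t* = 1.290, (97.51, 102.29), width = 2 · t* · s/√n = 4.77
90% CI: t* = 1.661, (96.83, 102.97), width = 2 · t* · s/√n = 6.14

The 90% CI is wider by 6.14 - 4.77 = 1.37.
Higher confidence requires a wider interval.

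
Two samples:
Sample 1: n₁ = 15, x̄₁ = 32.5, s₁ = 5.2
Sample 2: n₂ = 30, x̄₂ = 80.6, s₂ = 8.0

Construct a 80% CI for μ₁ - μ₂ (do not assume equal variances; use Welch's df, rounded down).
(-50.69, -45.51)

Difference: x̄₁ - x̄₂ = -48.10
SE = √(s₁²/n₁ + s₂²/n₂) = √(5.2²/15 + 8.0²/30) = 1.9839
df = 39.82 → 39 (Welch–Satterthwaite, rounded down)
t* = 1.304

CI: -48.10 ± 1.304 · 1.9839 = -48.10 ± 2.59 = (-50.69, -45.51)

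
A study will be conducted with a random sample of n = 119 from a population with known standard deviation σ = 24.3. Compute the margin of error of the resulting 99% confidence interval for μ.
Margin of error = 5.74

Margin of error = z* · σ/√n
= 2.576 · 24.3/√119
= 2.576 · 24.3/10.9087
= 5.74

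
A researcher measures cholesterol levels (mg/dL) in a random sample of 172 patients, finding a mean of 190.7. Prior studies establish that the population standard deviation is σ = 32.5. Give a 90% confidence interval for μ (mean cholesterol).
(186.62, 194.78)

z-interval (σ known):
z* = 1.645 for 90% confidence

Margin of error = z* · σ/√n = 1.645 · 32.5/√172 = 4.08

CI: (190.7 - 4.08, 190.7 + 4.08) = (186.62, 194.78)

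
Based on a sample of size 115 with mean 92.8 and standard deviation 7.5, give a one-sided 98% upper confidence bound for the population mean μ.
μ ≤ 94.25

Upper bound (one-sided):
t* = 2.078 (one-sided for 98%)
Upper bound = x̄ + t* · s/√n = 92.8 + 2.078 · 7.5/√115 = 94.25

We are 98% confident that μ ≤ 94.25.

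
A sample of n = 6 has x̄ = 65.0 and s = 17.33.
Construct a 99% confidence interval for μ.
(36.47, 93.53)

t-interval (σ unknown):
df = n - 1 = 5
t* = 4.032 for 99% confidence

Margin of error = t* · s/√n = 4.032 · 17.33/√6 = 28.53

CI: (36.47, 93.53)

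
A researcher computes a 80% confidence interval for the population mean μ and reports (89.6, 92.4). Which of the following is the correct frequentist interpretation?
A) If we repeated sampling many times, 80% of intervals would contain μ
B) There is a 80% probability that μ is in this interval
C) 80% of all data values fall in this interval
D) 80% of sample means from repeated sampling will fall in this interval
A

A) Correct — this is the frequentist long-run coverage interpretation.
B) Wrong — μ is fixed; the randomness lives in the interval, not in μ.
C) Wrong — a CI is about the parameter μ, not individual data values.
D) Wrong — coverage applies to intervals containing μ, not to future x̄ values.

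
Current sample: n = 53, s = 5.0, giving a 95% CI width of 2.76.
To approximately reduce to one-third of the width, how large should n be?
n ≈ 477

CI width ∝ 1/√n
To reduce width by factor 3, need √n to grow by 3 → need 3² = 9 times as many samples.

Current: n = 53, width = 2.76
New: n = 477, width ≈ 0.90

Width reduced by factor of 2.76/0.90 = 3.07.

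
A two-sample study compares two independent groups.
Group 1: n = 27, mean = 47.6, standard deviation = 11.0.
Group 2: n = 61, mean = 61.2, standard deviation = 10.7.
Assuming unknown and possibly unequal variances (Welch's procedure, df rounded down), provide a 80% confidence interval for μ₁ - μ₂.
(-16.88, -10.32)

Difference: x̄₁ - x̄₂ = -13.60
SE = √(s₁²/n₁ + s₂²/n₂) = √(11.0²/27 + 10.7²/61) = 2.5216
df = 48.64 → 48 (Welch–Satterthwaite, rounded down)
t* = 1.299

CI: -13.60 ± 1.299 · 2.5216 = -13.60 ± 3.28 = (-16.88, -10.32)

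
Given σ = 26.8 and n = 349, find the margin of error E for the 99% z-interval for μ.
Margin of error = 3.70

Margin of error = z* · σ/√n
= 2.576 · 26.8/√349
= 2.576 · 26.8/18.6815
= 3.70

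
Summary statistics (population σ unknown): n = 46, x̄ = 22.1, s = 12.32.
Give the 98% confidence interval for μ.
(17.72, 26.48)

t-interval (σ unknown):
df = n - 1 = 45
t* = 2.412 for 98% confidence

Margin of error = t* · s/√n = 2.412 · 12.32/√46 = 4.38

CI: (17.72, 26.48)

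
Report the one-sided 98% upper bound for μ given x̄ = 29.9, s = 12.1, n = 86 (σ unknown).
μ ≤ 32.62

Upper bound (one-sided):
t* = 2.086 (one-sided for 98%)
Upper bound = x̄ + t* · s/√n = 29.9 + 2.086 · 12.1/√86 = 32.62

We are 98% confident that μ ≤ 32.62.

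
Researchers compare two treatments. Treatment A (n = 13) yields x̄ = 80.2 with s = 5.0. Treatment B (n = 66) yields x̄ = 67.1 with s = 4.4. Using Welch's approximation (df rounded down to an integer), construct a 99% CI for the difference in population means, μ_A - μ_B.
(8.71, 17.49)

Difference: x̄₁ - x̄₂ = 13.10
SE = √(s₁²/n₁ + s₂²/n₂) = √(5.0²/13 + 4.4²/66) = 1.4888
df = 15.87 → 15 (Welch–Satterthwaite, rounded down)
t* = 2.947

CI: 13.10 ± 2.947 · 1.4888 = 13.10 ± 4.39 = (8.71, 17.49)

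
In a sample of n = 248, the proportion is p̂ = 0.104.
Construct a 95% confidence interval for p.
(0.066, 0.142)

Proportion CI:
SE = √(p̂(1-p̂)/n) = √(0.104 · 0.896 / 248) = 0.01938

z* = 1.960
Margin = z* · SE = 1.960 · 0.01938 = 0.0380

CI: 0.104 ± 0.0380 = (0.066, 0.142)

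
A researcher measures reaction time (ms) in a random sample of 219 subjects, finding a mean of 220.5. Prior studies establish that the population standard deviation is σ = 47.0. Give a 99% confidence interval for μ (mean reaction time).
(212.32, 228.68)

z-interval (σ known):
z* = 2.576 for 99% confidence

Margin of error = z* · σ/√n = 2.576 · 47.0/√219 = 8.18

CI: (220.5 - 8.18, 220.5 + 8.18) = (212.32, 228.68)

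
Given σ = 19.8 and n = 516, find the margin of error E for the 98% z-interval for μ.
Margin of error = 2.03

Margin of error = z* · σ/√n
= 2.326 · 19.8/√516
= 2.326 · 19.8/22.7156
= 2.03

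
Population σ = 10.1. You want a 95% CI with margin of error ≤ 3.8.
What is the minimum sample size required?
n ≥ 28

For margin E ≤ 3.8:
n ≥ (z* · σ / E)²
n ≥ (1.960 · 10.1 / 3.8)²
n ≥ 27.14

Minimum n = 28 (rounding up)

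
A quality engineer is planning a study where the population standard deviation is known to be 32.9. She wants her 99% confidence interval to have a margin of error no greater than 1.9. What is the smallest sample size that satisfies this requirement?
n ≥ 1990

For margin E ≤ 1.9:
n ≥ (z* · σ / E)²
n ≥ (2.576 · 32.9 / 1.9)²
n ≥ 1989.65

Minimum n = 1990 (rounding up)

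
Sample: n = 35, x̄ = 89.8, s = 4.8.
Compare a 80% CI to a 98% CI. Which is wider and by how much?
98% CI is wider by 1.84

df = 34
80% CI: t* = 1.307, (88.74, 90.86), width = 2 · t* · s/√n = 2.12
98% CI: t* = 2.441, (87.82, 91.78), width = 2 · t* · s/√n = 3.96

The 98% CI is wider by 3.96 - 2.12 = 1.84.
Higher confidence requires a wider interval.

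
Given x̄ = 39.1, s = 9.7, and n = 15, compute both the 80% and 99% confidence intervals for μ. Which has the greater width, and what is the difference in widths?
99% CI is wider by 8.17

df = 14
80% CI: t* = 1.345, (35.73, 42.47), width = 2 · t* · s/√n = 6.74
99% CI: t* = 2.977, (31.64, 46.56), width = 2 · t* · s/√n = 14.91

The 99% CI is wider by 14.91 - 6.74 = 8.17.
Higher confidence requires a wider interval.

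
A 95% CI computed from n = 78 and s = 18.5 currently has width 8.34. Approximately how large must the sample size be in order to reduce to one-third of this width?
n ≈ 702

CI width ∝ 1/√n
To reduce width by factor 3, need √n to grow by 3 → need 3² = 9 times as many samples.

Current: n = 78, width = 8.34
New: n = 702, width ≈ 2.74

Width reduced by factor of 8.34/2.74 = 3.04.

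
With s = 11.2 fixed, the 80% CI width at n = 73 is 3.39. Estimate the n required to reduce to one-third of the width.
n ≈ 657

CI width ∝ 1/√n
To reduce width by factor 3, need √n to grow by 3 → need 3² = 9 times as many samples.

Current: n = 73, width = 3.39
New: n = 657, width ≈ 1.12

Width reduced by factor of 3.39/1.12 = 3.03.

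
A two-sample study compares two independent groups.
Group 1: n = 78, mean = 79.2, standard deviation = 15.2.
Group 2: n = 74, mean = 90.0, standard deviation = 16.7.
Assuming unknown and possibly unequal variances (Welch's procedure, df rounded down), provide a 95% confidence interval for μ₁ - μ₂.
(-15.93, -5.67)

Difference: x̄₁ - x̄₂ = -10.80
SE = √(s₁²/n₁ + s₂²/n₂) = √(15.2²/78 + 16.7²/74) = 2.5944
df = 146.85 → 146 (Welch–Satterthwaite, rounded down)
t* = 1.976

CI: -10.80 ± 1.976 · 2.5944 = -10.80 ± 5.13 = (-15.93, -5.67)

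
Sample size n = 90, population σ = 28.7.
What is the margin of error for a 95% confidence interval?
Margin of error = 5.93

Margin of error = z* · σ/√n
= 1.960 · 28.7/√90
= 1.960 · 28.7/9.4868
= 5.93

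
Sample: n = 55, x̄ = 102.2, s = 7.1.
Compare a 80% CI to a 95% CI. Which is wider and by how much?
95% CI is wider by 1.36

df = 54
80% CI: t* = 1.297, (100.96, 103.44), width = 2 · t* · s/√n = 2.48
95% CI: t* = 2.005, (100.28, 104.12), width = 2 · t* · s/√n = 3.84

The 95% CI is wider by 3.84 - 2.48 = 1.36.
Higher confidence requires a wider interval.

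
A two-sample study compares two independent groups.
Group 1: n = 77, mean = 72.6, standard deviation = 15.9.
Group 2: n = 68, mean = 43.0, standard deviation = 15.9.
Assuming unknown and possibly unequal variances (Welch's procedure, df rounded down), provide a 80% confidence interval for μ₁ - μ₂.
(26.19, 33.01)

Difference: x̄₁ - x̄₂ = 29.60
SE = √(s₁²/n₁ + s₂²/n₂) = √(15.9²/77 + 15.9²/68) = 2.6459
df = 140.79 → 140 (Welch–Satterthwaite, rounded down)
t* = 1.288

CI: 29.60 ± 1.288 · 2.6459 = 29.60 ± 3.41 = (26.19, 33.01)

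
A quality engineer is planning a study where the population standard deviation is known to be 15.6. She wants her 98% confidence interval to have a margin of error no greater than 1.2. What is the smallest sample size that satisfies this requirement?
n ≥ 915

For margin E ≤ 1.2:
n ≥ (z* · σ / E)²
n ≥ (2.326 · 15.6 / 1.2)²
n ≥ 914.34

Minimum n = 915 (rounding up)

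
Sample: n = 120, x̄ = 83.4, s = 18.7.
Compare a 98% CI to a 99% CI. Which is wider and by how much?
99% CI is wider by 0.89

df = 119
98% CI: t* = 2.358, (79.37, 87.43), width = 2 · t* · s/√n = 8.05
99% CI: t* = 2.618, (78.93, 87.87), width = 2 · t* · s/√n = 8.94

The 99% CI is wider by 8.94 - 8.05 = 0.89.
Higher confidence requires a wider interval.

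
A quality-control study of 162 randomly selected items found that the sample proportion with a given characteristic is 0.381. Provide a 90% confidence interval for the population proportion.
(0.318, 0.444)

Proportion CI:
SE = √(p̂(1-p̂)/n) = √(0.381 · 0.619 / 162) = 0.03815

z* = 1.645
Margin = z* · SE = 1.645 · 0.03815 = 0.0628

CI: 0.381 ± 0.0628 = (0.318, 0.444)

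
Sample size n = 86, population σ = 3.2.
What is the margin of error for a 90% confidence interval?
Margin of error = 0.57

Margin of error = z* · σ/√n
= 1.645 · 3.2/√86
= 1.645 · 3.2/9.2736
= 0.57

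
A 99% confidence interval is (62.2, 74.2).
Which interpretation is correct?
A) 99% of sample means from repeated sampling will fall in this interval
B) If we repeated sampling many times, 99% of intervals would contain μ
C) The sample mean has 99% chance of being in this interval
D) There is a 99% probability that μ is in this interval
B

A) Wrong — coverage applies to intervals containing μ, not to future x̄ values.
B) Correct — this is the frequentist long-run coverage interpretation.
C) Wrong — x̄ is observed and sits in the interval by construction.
D) Wrong — μ is fixed; the randomness lives in the interval, not in μ.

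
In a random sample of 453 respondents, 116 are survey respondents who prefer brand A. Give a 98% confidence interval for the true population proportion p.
(0.208, 0.304)

Proportion CI:
p̂ = 116/453 = 0.25607
SE = √(p̂(1-p̂)/n) = √(0.25607 · 0.74393 / 453) = 0.02051

z* = 2.326
Margin = z* · SE = 2.326 · 0.02051 = 0.0477

CI: 0.25607 ± 0.0477 = (0.208, 0.304)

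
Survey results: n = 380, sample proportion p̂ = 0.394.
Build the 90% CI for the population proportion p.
(0.353, 0.435)

Proportion CI:
SE = √(p̂(1-p̂)/n) = √(0.394 · 0.606 / 380) = 0.02507

z* = 1.645
Margin = z* · SE = 1.645 · 0.02507 = 0.0412

CI: 0.394 ± 0.0412 = (0.353, 0.435)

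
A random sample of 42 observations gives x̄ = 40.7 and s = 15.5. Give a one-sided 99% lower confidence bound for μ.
μ ≥ 34.91

Lower bound (one-sided):
t* = 2.421 (one-sided for 99%)
Lower bound = x̄ - t* · s/√n = 40.7 - 2.421 · 15.5/√42 = 34.91

We are 99% confident that μ ≥ 34.91.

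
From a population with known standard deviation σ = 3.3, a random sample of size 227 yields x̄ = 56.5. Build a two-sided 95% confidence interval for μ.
(56.07, 56.93)

z-interval (σ known):
z* = 1.960 for 95% confidence

Margin of error = z* · σ/√n = 1.960 · 3.3/√227 = 0.43

CI: (56.5 - 0.43, 56.5 + 0.43) = (56.07, 56.93)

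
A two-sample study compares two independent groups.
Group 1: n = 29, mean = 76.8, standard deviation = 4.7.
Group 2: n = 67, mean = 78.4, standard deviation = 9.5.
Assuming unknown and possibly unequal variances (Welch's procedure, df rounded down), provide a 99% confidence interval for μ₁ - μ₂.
(-5.42, 2.22)

Difference: x̄₁ - x̄₂ = -1.60
SE = √(s₁²/n₁ + s₂²/n₂) = √(4.7²/29 + 9.5²/67) = 1.4521
df = 92.23 → 92 (Welch–Satterthwaite, rounded down)
t* = 2.630

CI: -1.60 ± 2.630 · 1.4521 = -1.60 ± 3.82 = (-5.42, 2.22)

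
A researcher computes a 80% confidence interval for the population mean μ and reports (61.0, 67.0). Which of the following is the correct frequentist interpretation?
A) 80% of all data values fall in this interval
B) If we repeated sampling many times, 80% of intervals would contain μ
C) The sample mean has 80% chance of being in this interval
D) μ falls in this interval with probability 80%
B

A) Wrong — a CI is about the parameter μ, not individual data values.
B) Correct — this is the frequentist long-run coverage interpretation.
C) Wrong — x̄ is observed and sits in the interval by construction.
D) Wrong — μ is fixed; the randomness lives in the interval, not in μ.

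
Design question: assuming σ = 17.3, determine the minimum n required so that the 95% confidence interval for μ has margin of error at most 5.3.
n ≥ 41

For margin E ≤ 5.3:
n ≥ (z* · σ / E)²
n ≥ (1.960 · 17.3 / 5.3)²
n ≥ 40.93

Minimum n = 41 (rounding up)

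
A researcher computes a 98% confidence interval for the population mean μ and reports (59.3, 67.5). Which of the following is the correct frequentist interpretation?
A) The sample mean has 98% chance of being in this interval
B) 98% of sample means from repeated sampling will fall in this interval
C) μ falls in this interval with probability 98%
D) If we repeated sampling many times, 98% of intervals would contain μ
D

A) Wrong — x̄ is observed and sits in the interval by construction.
B) Wrong — coverage applies to intervals containing μ, not to future x̄ values.
C) Wrong — μ is fixed; the randomness lives in the interval, not in μ.
D) Correct — this is the frequentist long-run coverage interpretation.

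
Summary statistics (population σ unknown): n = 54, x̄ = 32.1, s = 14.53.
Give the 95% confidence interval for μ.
(28.13, 36.07)

t-interval (σ unknown):
df = n - 1 = 53
t* = 2.006 for 95% confidence

Margin of error = t* · s/√n = 2.006 · 14.53/√54 = 3.97

CI: (28.13, 36.07)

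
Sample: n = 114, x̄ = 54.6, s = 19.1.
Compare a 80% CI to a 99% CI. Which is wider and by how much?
99% CI is wider by 4.76

df = 113
80% CI: t* = 1.289, (52.29, 56.91), width = 2 · t* · s/√n = 4.61
99% CI: t* = 2.620, (49.91, 59.29), width = 2 · t* · s/√n = 9.37

The 99% CI is wider by 9.37 - 4.61 = 4.76.
Higher confidence requires a wider interval.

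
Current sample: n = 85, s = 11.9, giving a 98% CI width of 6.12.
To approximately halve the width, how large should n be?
n ≈ 340

CI width ∝ 1/√n
To reduce width by factor 2, need √n to grow by 2 → need 2² = 4 times as many samples.

Current: n = 85, width = 6.12
New: n = 340, width ≈ 3.02

Width reduced by factor of 6.12/3.02 = 2.03.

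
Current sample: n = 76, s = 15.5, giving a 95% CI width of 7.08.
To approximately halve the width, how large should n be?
n ≈ 304

CI width ∝ 1/√n
To reduce width by factor 2, need √n to grow by 2 → need 2² = 4 times as many samples.

Current: n = 76, width = 7.08
New: n = 304, width ≈ 3.50

Width reduced by factor of 7.08/3.50 = 2.02.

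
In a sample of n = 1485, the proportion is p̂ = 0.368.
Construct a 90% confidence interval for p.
(0.347, 0.389)

Proportion CI:
SE = √(p̂(1-p̂)/n) = √(0.368 · 0.632 / 1485) = 0.01251

z* = 1.645
Margin = z* · SE = 1.645 · 0.01251 = 0.0206

CI: 0.368 ± 0.0206 = (0.347, 0.389)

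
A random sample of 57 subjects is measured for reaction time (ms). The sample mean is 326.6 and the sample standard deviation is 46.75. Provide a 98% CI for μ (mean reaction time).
(311.77, 341.43)

t-interval (σ unknown):
df = n - 1 = 56
t* = 2.395 for 98% confidence

Margin of error = t* · s/√n = 2.395 · 46.75/√57 = 14.83

CI: (311.77, 341.43)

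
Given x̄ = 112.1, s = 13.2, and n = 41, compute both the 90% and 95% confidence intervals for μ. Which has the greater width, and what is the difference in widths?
95% CI is wider by 1.39

df = 40
90% CI: t* = 1.684, (108.63, 115.57), width = 2 · t* · s/√n = 6.94
95% CI: t* = 2.021, (107.93, 116.27), width = 2 · t* · s/√n = 8.33

The 95% CI is wider by 8.33 - 6.94 = 1.39.
Higher confidence requires a wider interval.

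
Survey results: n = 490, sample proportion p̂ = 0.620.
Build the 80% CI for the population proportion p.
(0.592, 0.648)

Proportion CI:
SE = √(p̂(1-p̂)/n) = √(0.620 · 0.380 / 490) = 0.02193

z* = 1.282
Margin = z* · SE = 1.282 · 0.02193 = 0.0281

CI: 0.620 ± 0.0281 = (0.592, 0.648)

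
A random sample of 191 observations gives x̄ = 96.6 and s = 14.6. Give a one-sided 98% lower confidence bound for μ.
μ ≥ 94.42

Lower bound (one-sided):
t* = 2.068 (one-sided for 98%)
Lower bound = x̄ - t* · s/√n = 96.6 - 2.068 · 14.6/√191 = 94.42

We are 98% confident that μ ≥ 94.42.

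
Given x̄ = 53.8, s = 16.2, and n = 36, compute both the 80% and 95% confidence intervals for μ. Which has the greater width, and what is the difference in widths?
95% CI is wider by 3.91

df = 35
80% CI: t* = 1.306, (50.27, 57.33), width = 2 · t* · s/√n = 7.05
95% CI: t* = 2.030, (48.32, 59.28), width = 2 · t* · s/√n = 10.96

The 95% CI is wider by 10.96 - 7.05 = 3.91.
Higher confidence requires a wider interval.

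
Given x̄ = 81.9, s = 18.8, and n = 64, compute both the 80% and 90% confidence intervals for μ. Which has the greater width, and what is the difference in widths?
90% CI is wider by 1.75

df = 63
80% CI: t* = 1.295, (78.86, 84.94), width = 2 · t* · s/√n = 6.09
90% CI: t* = 1.669, (77.98, 85.82), width = 2 · t* · s/√n = 7.84

The 90% CI is wider by 7.84 - 6.09 = 1.75.
Higher confidence requires a wider interval.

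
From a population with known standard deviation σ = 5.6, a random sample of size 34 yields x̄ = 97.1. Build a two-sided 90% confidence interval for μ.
(95.52, 98.68)

z-interval (σ known):
z* = 1.645 for 90% confidence

Margin of error = z* · σ/√n = 1.645 · 5.6/√34 = 1.58

CI: (97.1 - 1.58, 97.1 + 1.58) = (95.52, 98.68)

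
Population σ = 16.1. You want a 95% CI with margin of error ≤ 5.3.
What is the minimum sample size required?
n ≥ 36

For margin E ≤ 5.3:
n ≥ (z* · σ / E)²
n ≥ (1.960 · 16.1 / 5.3)²
n ≥ 35.45

Minimum n = 36 (rounding up)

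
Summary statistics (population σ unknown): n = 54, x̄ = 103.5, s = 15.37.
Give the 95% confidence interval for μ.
(99.30, 107.70)

t-interval (σ unknown):
df = n - 1 = 53
t* = 2.006 for 95% confidence

Margin of error = t* · s/√n = 2.006 · 15.37/√54 = 4.20

CI: (99.30, 107.70)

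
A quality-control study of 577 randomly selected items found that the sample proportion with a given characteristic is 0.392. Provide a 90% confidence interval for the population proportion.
(0.359, 0.425)

Proportion CI:
SE = √(p̂(1-p̂)/n) = √(0.392 · 0.608 / 577) = 0.02032

z* = 1.645
Margin = z* · SE = 1.645 · 0.02032 = 0.0334

CI: 0.392 ± 0.0334 = (0.359, 0.425)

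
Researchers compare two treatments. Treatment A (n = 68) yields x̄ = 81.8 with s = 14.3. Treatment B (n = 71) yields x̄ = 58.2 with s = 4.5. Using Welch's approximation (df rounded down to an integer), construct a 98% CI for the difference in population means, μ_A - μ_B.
(19.29, 27.91)

Difference: x̄₁ - x̄₂ = 23.60
SE = √(s₁²/n₁ + s₂²/n₂) = √(14.3²/68 + 4.5²/71) = 1.8145
df = 79.63 → 79 (Welch–Satterthwaite, rounded down)
t* = 2.374

CI: 23.60 ± 2.374 · 1.8145 = 23.60 ± 4.31 = (19.29, 27.91)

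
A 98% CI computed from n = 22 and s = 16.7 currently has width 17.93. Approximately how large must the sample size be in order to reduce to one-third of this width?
n ≈ 198

CI width ∝ 1/√n
To reduce width by factor 3, need √n to grow by 3 → need 3² = 9 times as many samples.

Current: n = 22, width = 17.93
New: n = 198, width ≈ 5.57

Width reduced by factor of 17.93/5.57 = 3.22.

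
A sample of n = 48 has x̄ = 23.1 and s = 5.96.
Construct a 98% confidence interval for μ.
(21.03, 25.17)

t-interval (σ unknown):
df = n - 1 = 47
t* = 2.408 for 98% confidence

Margin of error = t* · s/√n = 2.408 · 5.96/√48 = 2.07

CI: (21.03, 25.17)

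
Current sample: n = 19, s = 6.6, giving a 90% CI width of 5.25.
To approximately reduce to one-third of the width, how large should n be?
n ≈ 171

CI width ∝ 1/√n
To reduce width by factor 3, need √n to grow by 3 → need 3² = 9 times as many samples.

Current: n = 19, width = 5.25
New: n = 171, width ≈ 1.67

Width reduced by factor of 5.25/1.67 = 3.14.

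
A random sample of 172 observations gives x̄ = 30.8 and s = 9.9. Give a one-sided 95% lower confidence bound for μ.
μ ≥ 29.55

Lower bound (one-sided):
t* = 1.654 (one-sided for 95%)
Lower bound = x̄ - t* · s/√n = 30.8 - 1.654 · 9.9/√172 = 29.55

We are 95% confident that μ ≥ 29.55.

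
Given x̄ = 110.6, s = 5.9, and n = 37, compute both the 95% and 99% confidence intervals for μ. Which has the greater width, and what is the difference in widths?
99% CI is wider by 1.34

df = 36
95% CI: t* = 2.028, (108.63, 112.57), width = 2 · t* · s/√n = 3.93
99% CI: t* = 2.719, (107.96, 113.24), width = 2 · t* · s/√n = 5.27

The 99% CI is wider by 5.27 - 3.93 = 1.34.
Higher confidence requires a wider interval.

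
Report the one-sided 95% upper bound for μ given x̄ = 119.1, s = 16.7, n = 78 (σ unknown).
μ ≤ 122.25

Upper bound (one-sided):
t* = 1.665 (one-sided for 95%)
Upper bound = x̄ + t* · s/√n = 119.1 + 1.665 · 16.7/√78 = 122.25

We are 95% confident that μ ≤ 122.25.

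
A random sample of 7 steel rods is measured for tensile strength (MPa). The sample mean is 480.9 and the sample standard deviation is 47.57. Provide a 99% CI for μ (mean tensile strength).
(414.25, 547.55)

t-interval (σ unknown):
df = n - 1 = 6
t* = 3.707 for 99% confidence

Margin of error = t* · s/√n = 3.707 · 47.57/√7 = 66.65

CI: (414.25, 547.55)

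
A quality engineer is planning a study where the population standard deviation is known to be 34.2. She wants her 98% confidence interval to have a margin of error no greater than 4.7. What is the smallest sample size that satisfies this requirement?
n ≥ 287

For margin E ≤ 4.7:
n ≥ (z* · σ / E)²
n ≥ (2.326 · 34.2 / 4.7)²
n ≥ 286.47

Minimum n = 287 (rounding up)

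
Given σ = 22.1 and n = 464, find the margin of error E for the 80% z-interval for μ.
Margin of error = 1.32

Margin of error = z* · σ/√n
= 1.282 · 22.1/√464
= 1.282 · 22.1/21.5407
= 1.32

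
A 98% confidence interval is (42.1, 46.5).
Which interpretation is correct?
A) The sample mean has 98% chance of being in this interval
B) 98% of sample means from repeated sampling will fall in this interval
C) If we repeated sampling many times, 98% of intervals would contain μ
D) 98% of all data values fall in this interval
C

A) Wrong — x̄ is observed and sits in the interval by construction.
B) Wrong — coverage applies to intervals containing μ, not to future x̄ values.
C) Correct — this is the frequentist long-run coverage interpretation.
D) Wrong — a CI is about the parameter μ, not individual data values.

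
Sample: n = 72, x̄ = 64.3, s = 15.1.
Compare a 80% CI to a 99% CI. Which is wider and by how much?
99% CI is wider by 4.81

df = 71
80% CI: t* = 1.294, (62.00, 66.60), width = 2 · t* · s/√n = 4.61
99% CI: t* = 2.647, (59.59, 69.01), width = 2 · t* · s/√n = 9.42

The 99% CI is wider by 9.42 - 4.61 = 4.81.
Higher confidence requires a wider interval.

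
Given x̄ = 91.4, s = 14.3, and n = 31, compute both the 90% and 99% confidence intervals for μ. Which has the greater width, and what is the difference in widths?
99% CI is wider by 5.41

df = 30
90% CI: t* = 1.697, (87.04, 95.76), width = 2 · t* · s/√n = 8.72
99% CI: t* = 2.750, (84.34, 98.46), width = 2 · t* · s/√n = 14.13

The 99% CI is wider by 14.13 - 8.72 = 5.41.
Higher confidence requires a wider interval.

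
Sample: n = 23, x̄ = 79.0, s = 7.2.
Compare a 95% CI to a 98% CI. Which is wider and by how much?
98% CI is wider by 1.30

df = 22
95% CI: t* = 2.074, (75.89, 82.11), width = 2 · t* · s/√n = 6.23
98% CI: t* = 2.508, (75.23, 82.77), width = 2 · t* · s/√n = 7.53

The 98% CI is wider by 7.53 - 6.23 = 1.30.
Higher confidence requires a wider interval.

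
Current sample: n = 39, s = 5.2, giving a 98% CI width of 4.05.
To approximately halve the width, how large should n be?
n ≈ 156

CI width ∝ 1/√n
To reduce width by factor 2, need √n to grow by 2 → need 2² = 4 times as many samples.

Current: n = 39, width = 4.05
New: n = 156, width ≈ 1.96

Width reduced by factor of 4.05/1.96 = 2.07.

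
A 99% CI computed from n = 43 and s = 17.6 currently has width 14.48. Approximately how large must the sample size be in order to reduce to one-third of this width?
n ≈ 387

CI width ∝ 1/√n
To reduce width by factor 3, need √n to grow by 3 → need 3² = 9 times as many samples.

Current: n = 43, width = 14.48
New: n = 387, width ≈ 4.63

Width reduced by factor of 14.48/4.63 = 3.13.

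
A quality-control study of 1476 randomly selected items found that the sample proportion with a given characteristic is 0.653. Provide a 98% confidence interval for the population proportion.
(0.624, 0.682)

Proportion CI:
SE = √(p̂(1-p̂)/n) = √(0.653 · 0.347 / 1476) = 0.01239

z* = 2.326
Margin = z* · SE = 2.326 · 0.01239 = 0.0288

CI: 0.653 ± 0.0288 = (0.624, 0.682)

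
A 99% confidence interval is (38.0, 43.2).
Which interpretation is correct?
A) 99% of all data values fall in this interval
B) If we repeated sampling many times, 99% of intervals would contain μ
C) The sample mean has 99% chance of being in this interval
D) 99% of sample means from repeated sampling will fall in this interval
B

A) Wrong — a CI is about the parameter μ, not individual data values.
B) Correct — this is the frequentist long-run coverage interpretation.
C) Wrong — x̄ is observed and sits in the interval by construction.
D) Wrong — coverage applies to intervals containing μ, not to future x̄ values.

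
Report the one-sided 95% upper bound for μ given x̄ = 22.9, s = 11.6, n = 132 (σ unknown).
μ ≤ 24.57

Upper bound (one-sided):
t* = 1.657 (one-sided for 95%)
Upper bound = x̄ + t* · s/√n = 22.9 + 1.657 · 11.6/√132 = 24.57

We are 95% confident that μ ≤ 24.57.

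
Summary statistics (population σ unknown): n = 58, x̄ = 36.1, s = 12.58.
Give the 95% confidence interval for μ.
(32.79, 39.41)

t-interval (σ unknown):
df = n - 1 = 57
t* = 2.002 for 95% confidence

Margin of error = t* · s/√n = 2.002 · 12.58/√58 = 3.31

CI: (32.79, 39.41)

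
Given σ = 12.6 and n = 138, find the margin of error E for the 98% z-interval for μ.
Margin of error = 2.49

Margin of error = z* · σ/√n
= 2.326 · 12.6/√138
= 2.326 · 12.6/11.7473
= 2.49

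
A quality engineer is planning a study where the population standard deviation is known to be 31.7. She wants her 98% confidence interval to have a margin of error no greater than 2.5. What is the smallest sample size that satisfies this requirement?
n ≥ 870

For margin E ≤ 2.5:
n ≥ (z* · σ / E)²
n ≥ (2.326 · 31.7 / 2.5)²
n ≥ 869.88

Minimum n = 870 (rounding up)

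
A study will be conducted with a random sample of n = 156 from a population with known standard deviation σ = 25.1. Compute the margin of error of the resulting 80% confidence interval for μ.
Margin of error = 2.58

Margin of error = z* · σ/√n
= 1.282 · 25.1/√156
= 1.282 · 25.1/12.4900
= 2.58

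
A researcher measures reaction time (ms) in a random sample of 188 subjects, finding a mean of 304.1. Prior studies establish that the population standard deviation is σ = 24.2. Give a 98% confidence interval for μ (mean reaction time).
(299.99, 308.21)

z-interval (σ known):
z* = 2.326 for 98% confidence

Margin of error = z* · σ/√n = 2.326 · 24.2/√188 = 4.11

CI: (304.1 - 4.11, 304.1 + 4.11) = (299.99, 308.21)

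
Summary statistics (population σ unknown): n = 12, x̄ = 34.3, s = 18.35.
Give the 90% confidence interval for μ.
(24.79, 43.81)

t-interval (σ unknown):
df = n - 1 = 11
t* = 1.796 for 90% confidence

Margin of error = t* · s/√n = 1.796 · 18.35/√12 = 9.51

CI: (24.79, 43.81)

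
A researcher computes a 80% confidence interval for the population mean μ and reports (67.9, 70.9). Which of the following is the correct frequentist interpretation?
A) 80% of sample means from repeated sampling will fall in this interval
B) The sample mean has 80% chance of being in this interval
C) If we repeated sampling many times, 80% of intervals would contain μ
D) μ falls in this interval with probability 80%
C

A) Wrong — coverage applies to intervals containing μ, not to future x̄ values.
B) Wrong — x̄ is observed and sits in the interval by construction.
C) Correct — this is the frequentist long-run coverage interpretation.
D) Wrong — μ is fixed; the randomness lives in the interval, not in μ.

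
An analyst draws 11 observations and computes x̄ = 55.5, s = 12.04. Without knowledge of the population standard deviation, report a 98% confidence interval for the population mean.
(45.47, 65.53)

t-interval (σ unknown):
df = n - 1 = 10
t* = 2.764 for 98% confidence

Margin of error = t* · s/√n = 2.764 · 12.04/√11 = 10.03

CI: (45.47, 65.53)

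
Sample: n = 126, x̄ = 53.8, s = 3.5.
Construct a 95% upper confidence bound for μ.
μ ≤ 54.32

Upper bound (one-sided):
t* = 1.657 (one-sided for 95%)
Upper bound = x̄ + t* · s/√n = 53.8 + 1.657 · 3.5/√126 = 54.32

We are 95% confident that μ ≤ 54.32.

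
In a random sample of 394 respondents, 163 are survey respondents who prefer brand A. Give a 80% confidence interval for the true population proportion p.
(0.382, 0.446)

Proportion CI:
p̂ = 163/394 = 0.41371
SE = √(p̂(1-p̂)/n) = √(0.41371 · 0.58629 / 394) = 0.02481

z* = 1.282
Margin = z* · SE = 1.282 · 0.02481 = 0.0318

CI: 0.41371 ± 0.0318 = (0.382, 0.446)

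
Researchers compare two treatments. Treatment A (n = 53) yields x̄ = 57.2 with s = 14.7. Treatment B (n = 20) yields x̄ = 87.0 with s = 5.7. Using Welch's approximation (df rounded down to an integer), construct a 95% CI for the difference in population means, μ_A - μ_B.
(-34.56, -25.04)

Difference: x̄₁ - x̄₂ = -29.80
SE = √(s₁²/n₁ + s₂²/n₂) = √(14.7²/53 + 5.7²/20) = 2.3878
df = 70.89 → 70 (Welch–Satterthwaite, rounded down)
t* = 1.994

CI: -29.80 ± 1.994 · 2.3878 = -29.80 ± 4.76 = (-34.56, -25.04)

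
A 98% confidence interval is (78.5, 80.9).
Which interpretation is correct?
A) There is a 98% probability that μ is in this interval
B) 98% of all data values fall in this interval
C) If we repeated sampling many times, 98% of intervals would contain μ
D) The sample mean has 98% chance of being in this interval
C

A) Wrong — μ is fixed; the randomness lives in the interval, not in μ.
B) Wrong — a CI is about the parameter μ, not individual data values.
C) Correct — this is the frequentist long-run coverage interpretation.
D) Wrong — x̄ is observed and sits in the interval by construction.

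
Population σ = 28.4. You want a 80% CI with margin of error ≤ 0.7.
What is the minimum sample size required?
n ≥ 2706

For margin E ≤ 0.7:
n ≥ (z* · σ / E)²
n ≥ (1.282 · 28.4 / 0.7)²
n ≥ 2705.31

Minimum n = 2706 (rounding up)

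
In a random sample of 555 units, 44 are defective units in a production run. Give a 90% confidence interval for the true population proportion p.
(0.060, 0.098)

Proportion CI:
p̂ = 44/555 = 0.07928
SE = √(p̂(1-p̂)/n) = √(0.07928 · 0.92072 / 555) = 0.01147

z* = 1.645
Margin = z* · SE = 1.645 · 0.01147 = 0.0189

CI: 0.07928 ± 0.0189 = (0.060, 0.098)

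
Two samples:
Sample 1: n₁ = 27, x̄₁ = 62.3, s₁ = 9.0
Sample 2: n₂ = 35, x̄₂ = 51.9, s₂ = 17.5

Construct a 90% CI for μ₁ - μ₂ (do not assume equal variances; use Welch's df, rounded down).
(4.66, 16.14)

Difference: x̄₁ - x̄₂ = 10.40
SE = √(s₁²/n₁ + s₂²/n₂) = √(9.0²/27 + 17.5²/35) = 3.4278
df = 53.14 → 53 (Welch–Satterthwaite, rounded down)
t* = 1.674

CI: 10.40 ± 1.674 · 3.4278 = 10.40 ± 5.74 = (4.66, 16.14)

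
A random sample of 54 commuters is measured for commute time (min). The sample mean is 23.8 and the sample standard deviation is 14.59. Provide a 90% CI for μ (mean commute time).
(20.48, 27.12)

t-interval (σ unknown):
df = n - 1 = 53
t* = 1.674 for 90% confidence

Margin of error = t* · s/√n = 1.674 · 14.59/√54 = 3.32

CI: (20.48, 27.12)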